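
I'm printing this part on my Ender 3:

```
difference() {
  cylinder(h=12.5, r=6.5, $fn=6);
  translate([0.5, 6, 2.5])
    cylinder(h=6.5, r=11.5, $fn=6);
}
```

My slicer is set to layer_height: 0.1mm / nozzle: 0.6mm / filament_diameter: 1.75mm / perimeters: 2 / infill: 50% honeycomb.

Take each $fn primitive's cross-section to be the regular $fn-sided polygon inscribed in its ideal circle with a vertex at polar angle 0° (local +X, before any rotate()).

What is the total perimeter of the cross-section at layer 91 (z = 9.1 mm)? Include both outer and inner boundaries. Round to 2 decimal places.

At z = 9.1 mm: the cylinder: section is a regular 6-gon, circumradius r=6.5 (perimeter = 2·6·6.500·sin(180°/6) = 39.00 mm); the cylinder at (0.5, 6) is absent (z outside [2.5, 9]); Taking the first minus the rest: none of the subtracted shapes is present at this height, so the r=6.5 cylinder is unchanged — boundary = 39.00 mm. Overall, the cross-section is a single solid region. Total boundary length (outer) = 39.00 mm.

39.00 mm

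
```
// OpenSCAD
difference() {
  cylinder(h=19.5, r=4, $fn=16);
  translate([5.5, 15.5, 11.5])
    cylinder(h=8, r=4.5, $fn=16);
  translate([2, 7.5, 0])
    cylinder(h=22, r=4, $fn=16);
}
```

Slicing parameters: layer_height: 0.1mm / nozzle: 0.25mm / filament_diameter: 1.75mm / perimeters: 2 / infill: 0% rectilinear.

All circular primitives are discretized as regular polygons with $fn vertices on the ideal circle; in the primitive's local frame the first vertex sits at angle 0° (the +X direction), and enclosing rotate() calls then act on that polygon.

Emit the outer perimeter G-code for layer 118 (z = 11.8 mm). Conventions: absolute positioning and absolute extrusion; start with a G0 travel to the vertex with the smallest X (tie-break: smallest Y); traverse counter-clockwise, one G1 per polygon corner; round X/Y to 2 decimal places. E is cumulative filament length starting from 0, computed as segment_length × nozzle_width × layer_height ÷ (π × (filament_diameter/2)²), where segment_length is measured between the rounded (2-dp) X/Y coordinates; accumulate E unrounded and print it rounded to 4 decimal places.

G0 X-4.00 Y0.00 Z11.80
G1 X-3.70 Y-1.53 E0.0162
G1 X-2.83 Y-2.83 E0.0325
G1 X-1.53 Y-3.70 E0.0487
G1 X0.00 Y-4.00 E0.0649
G1 X1.53 Y-3.70 E0.0811
G1 X2.83 Y-2.83 E0.0974
G1 X3.70 Y-1.53 E0.1137
G1 X4.00 Y0.00 E0.1299
G1 X3.70 Y1.53 E0.1461
G1 X2.83 Y2.83 E0.1623
G1 X1.75 Y3.55 E0.1758
G1 X0.47 Y3.80 E0.1894
G1 X0.25 Y3.95 E0.1921
G1 X0.00 Y4.00 E0.1948
G1 X-1.53 Y3.70 E0.2110
G1 X-2.83 Y2.83 E0.2272
G1 X-3.70 Y1.53 E0.2435
G1 X-4.00 Y0.00 E0.2597

At z = 11.8 mm: the r=4 cylinder gives a regular 16-gon of circumradius 4 (constant along its height); the cylinder at (5.5, 15.5): section is a regular 16-gon, circumradius r=4.5; the cylinder at (2, 7.5): section is a regular 16-gon, circumradius r=4; Subtracting the remaining from the first: starting from the r=4 cylinder, the r=4.5 cylinder at (5.5, 15.5) misses the remaining region (no effect); the r=4 cylinder at (2, 7.5) partially overlaps it — only the 0.13 mm² overlap (of its 48.98 mm²) is removed, clipping the outline — 1 connected region. The outline is a single polygon with 18 vertices. Extrusion per mm of travel: 0.25 × 0.1 / (π × 0.875²) = 0.010394. Accumulating E over each segment gives final E = 0.2597.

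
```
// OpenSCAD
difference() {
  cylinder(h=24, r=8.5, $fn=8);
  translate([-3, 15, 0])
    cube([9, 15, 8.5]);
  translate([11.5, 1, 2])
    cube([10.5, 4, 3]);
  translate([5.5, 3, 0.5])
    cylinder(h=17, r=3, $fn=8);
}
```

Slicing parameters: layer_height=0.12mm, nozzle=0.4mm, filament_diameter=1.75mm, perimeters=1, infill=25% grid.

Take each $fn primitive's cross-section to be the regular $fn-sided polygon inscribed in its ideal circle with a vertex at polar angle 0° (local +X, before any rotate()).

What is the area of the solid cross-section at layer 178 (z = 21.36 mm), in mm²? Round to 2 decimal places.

204.35 mm²

At z = 21.36 mm: the r=8.5 cylinder gives a regular 8-gon of circumradius 8.5 (constant along its height) (area = (8/2)·8.500²·sin(360°/8) = 204.35 mm²); the cube at (-3, 15) is not intersected at this z (z outside [0, 8.5]); the cube at (11.5, 1) does not reach this height (z outside [2, 5]); the cylinder at (5.5, 3) does not reach this height (z outside [0.5, 17.5]); Taking the first minus the rest: none of the subtracted shapes is present at this height, so the r=8.5 cylinder is unchanged — area = 204.35 mm². Overall, the cross-section is a single solid region. Net area = 204.35 mm².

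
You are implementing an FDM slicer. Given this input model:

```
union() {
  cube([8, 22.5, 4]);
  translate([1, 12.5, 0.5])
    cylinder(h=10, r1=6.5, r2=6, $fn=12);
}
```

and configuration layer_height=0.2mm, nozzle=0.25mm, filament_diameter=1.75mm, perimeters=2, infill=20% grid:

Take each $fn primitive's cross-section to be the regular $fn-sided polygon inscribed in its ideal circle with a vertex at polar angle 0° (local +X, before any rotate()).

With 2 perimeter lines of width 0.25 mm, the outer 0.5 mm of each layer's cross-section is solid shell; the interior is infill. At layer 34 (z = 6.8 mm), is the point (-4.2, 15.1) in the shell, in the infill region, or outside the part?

At z = 6.8 mm: the cube does not reach this height (z outside [0, 4]); the cone at (1, 12.5) (r1=6.5→r2=6) has section circumradius 6.185 here — a regular 12-gon; Merging all regions: only the cone at (1, 12.5) is present, so the union is just that shape — 1 connected region. Overall, the cross-section is a single solid region. The nearest boundary edge runs (-4.36, 15.59)→(-5.18, 12.50); distance from the point to it = 0.28 mm. The point is inside the cross-section, 0.28 mm from the nearest boundary — within the 0.5 mm shell band (2 × 0.25).

shell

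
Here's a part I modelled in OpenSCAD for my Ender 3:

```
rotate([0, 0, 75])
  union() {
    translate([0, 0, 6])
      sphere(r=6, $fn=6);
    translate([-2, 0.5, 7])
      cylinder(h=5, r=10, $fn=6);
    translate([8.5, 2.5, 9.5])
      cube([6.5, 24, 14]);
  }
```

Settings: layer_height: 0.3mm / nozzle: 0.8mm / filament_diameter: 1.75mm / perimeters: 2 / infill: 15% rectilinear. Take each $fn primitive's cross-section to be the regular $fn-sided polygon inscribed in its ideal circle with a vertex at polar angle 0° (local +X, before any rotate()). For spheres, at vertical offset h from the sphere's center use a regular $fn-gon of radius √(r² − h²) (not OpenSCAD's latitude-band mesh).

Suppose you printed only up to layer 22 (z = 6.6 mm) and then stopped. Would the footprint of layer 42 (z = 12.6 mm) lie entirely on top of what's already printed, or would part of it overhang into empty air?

Compare the two slices. At z = 6.6: the sphere: section is a regular 6-gon, circumradius = √(r²−h²) = √(6²−0.6²) = 5.970 (area = (6/2)·5.970²·sin(360°/6) = 92.60 mm²); the cylinder at (-2, 0.5) does not reach this height (z outside [7, 12]); the cube at (8.5, 2.5) is absent (z outside [9.5, 23.5]); Merging all regions: only the r=6 sphere is present, so the union is just that shape — area = 92.60 mm²; (rotated 75° about Z; rotation is an isometry so areas/perimeters/island counts are preserved). At z = 12.6: the sphere is not intersected at this z (|z−center|=6.600 > r=6); the cylinder at (-2, 0.5) is absent (z outside [7, 12]); the 6.5×24 cube at (8.5, 2.5) contributes its full rectangle (area 156.00 mm²); Taking the union: only the 6.5×24 cube at (8.5, 2.5) is present, so the union is just that shape — area = 156.00 mm²; (rotated 75° about Z; rotation is an isometry so areas/perimeters/island counts are preserved). Checking containment: at z = 12.6 the cross-section extends beyond the z = 6.6 cross-section by about 156.00 mm².

part overhangs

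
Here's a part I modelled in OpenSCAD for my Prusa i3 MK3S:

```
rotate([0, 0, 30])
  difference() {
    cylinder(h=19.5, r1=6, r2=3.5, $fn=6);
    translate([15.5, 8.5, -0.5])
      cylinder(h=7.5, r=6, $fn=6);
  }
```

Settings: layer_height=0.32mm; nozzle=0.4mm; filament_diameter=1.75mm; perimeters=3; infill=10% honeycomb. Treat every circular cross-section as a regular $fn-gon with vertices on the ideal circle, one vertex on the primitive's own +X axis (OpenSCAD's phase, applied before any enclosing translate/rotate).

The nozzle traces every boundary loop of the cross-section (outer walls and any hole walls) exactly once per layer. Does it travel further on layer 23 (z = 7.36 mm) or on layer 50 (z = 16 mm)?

layer 23 (z = 7.36 mm)

Layer 23 (z = 7.36): the cone: at t=0.377 of its height the radius interpolates to r₁+(r₂−r₁)t = 5.056, giving a regular 6-gon of that circumradius (perimeter = 2·6·5.056·sin(180°/6) = 30.34 mm); the cylinder at (15.5, 8.5) is not intersected at this z (z outside [-0.5, 7]); After the difference (first − rest): none of the subtracted shapes is present at this height, so the cone is unchanged — boundary = 30.34 mm; (rotated 30° about Z; rotation is an isometry so areas/perimeters/island counts are preserved). So its perimeter = 30.34 mm. Layer 50 (z = 16): the cone contributes a regular 6-gon of circumradius 3.949 (interpolated between r1=6 and r2=3.5 at t=0.821) (perimeter = 2·6·3.949·sin(180°/6) = 23.69 mm); the cylinder at (15.5, 8.5) does not reach this height (z outside [-0.5, 7]); After the difference (first − rest): none of the subtracted shapes is present at this height, so the cone is unchanged — boundary = 23.69 mm; (rotated 30° about Z; rotation is an isometry so areas/perimeters/island counts are preserved). So its perimeter = 23.69 mm. Layer 23 is larger (30.34 vs 23.69 mm).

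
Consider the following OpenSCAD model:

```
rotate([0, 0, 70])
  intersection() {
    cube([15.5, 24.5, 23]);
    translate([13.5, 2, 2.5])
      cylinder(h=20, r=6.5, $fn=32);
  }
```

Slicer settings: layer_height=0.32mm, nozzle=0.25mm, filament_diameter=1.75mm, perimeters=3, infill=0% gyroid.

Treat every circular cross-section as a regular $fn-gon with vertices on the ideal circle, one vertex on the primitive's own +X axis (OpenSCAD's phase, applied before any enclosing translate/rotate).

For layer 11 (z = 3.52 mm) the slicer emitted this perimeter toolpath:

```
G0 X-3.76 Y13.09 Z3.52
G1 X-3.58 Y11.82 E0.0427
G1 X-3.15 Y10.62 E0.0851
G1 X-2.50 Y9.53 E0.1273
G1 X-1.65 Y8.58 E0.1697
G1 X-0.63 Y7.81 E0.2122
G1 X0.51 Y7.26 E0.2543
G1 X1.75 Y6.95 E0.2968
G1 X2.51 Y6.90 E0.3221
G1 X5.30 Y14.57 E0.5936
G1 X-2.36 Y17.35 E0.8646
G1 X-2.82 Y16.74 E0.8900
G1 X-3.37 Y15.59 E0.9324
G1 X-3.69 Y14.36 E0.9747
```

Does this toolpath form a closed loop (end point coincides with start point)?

no

Start point (G0): (-3.76, 13.09). End point (last G1): the path does not return to the start — open.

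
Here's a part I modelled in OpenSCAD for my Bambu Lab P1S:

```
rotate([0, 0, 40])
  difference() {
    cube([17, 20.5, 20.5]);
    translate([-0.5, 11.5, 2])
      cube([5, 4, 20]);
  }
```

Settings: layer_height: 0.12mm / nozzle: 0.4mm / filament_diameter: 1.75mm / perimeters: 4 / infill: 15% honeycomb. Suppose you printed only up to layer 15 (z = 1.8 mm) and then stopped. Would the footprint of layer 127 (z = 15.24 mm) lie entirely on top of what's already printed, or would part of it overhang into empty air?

entirely on top

Compare the two slices. At z = 1.8: the 17×20.5 cube contributes its full rectangle (area 348.50 mm²); the cube at (-0.5, 11.5) is absent (z outside [2, 22]); Subtracting the remaining from the first: none of the subtracted shapes is present at this height, so the 17×20.5 cube is unchanged — area = 348.50 mm²; (rotated 40° about Z; rotation is an isometry so areas/perimeters/island counts are preserved). At z = 15.24: the cube is present — its section is the full 17×20.5 rectangle (area 348.50 mm²); the 5×4 cube at (-0.5, 11.5) contributes its full rectangle (area 20.00 mm²); Taking the first minus the rest: starting from the 17×20.5 cube (348.50 mm²), the 5×4 cube at (-0.5, 11.5) partially overlaps it — only the 18.00 mm² overlap (of its 20.00 mm²) is removed, clipping the outline — area = 330.50 mm²; (whole slice rotated 40° about Z — lengths, areas and connectivity unchanged). Checking containment: the cross-section at z = 15.24 is a subset of the cross-section at z = 1.8.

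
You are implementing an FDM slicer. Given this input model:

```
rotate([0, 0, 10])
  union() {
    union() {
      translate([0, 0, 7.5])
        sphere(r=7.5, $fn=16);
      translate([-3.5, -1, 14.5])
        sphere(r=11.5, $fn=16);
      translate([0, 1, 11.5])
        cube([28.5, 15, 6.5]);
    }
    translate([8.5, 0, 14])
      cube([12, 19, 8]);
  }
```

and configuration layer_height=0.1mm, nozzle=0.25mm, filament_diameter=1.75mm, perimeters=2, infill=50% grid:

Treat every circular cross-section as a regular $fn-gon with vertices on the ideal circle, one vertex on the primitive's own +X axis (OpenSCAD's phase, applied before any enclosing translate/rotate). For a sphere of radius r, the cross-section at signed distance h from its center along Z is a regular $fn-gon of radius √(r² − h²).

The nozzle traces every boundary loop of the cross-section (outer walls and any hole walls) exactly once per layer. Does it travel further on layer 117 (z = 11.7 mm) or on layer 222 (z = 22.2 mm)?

layer 117 (z = 11.7 mm)

Layer 117 (z = 11.7): the r=7.5 sphere contributes a regular 16-gon of circumradius √(7.5²−4.2²) = 6.214 (perimeter = 2·16·6.214·sin(180°/16) = 38.79 mm); the sphere at (-3.5, -1): section is a regular 16-gon, circumradius = √(r²−h²) = √(11.5²−2.8²) = 11.154 (perimeter = 2·16·11.154·sin(180°/16) = 69.63 mm); the cube at (0, 1) is present — its section is the full 28.5×15 rectangle (perimeter 87.00 mm); Merging all regions: the regions partially overlap (shared area 160.69 mm²), so the edge portions inside another operand are dropped and the merged outline is re-measured after clipping — boundary = 129.12 mm; the cube at (8.5, 0) does not reach this height (z outside [14, 22]); Taking the union: only the result so far is present, so the union is just that shape — boundary = 129.12 mm; (whole slice rotated 10° about Z — lengths, areas and connectivity unchanged). So its perimeter = 129.12 mm. Layer 222 (z = 22.2): the sphere is not intersected at this z (|z−center|=14.700 > r=7.5); the sphere at (-3.5, -1): section is a regular 16-gon, circumradius = √(r²−h²) = √(11.5²−7.7²) = 8.542 (perimeter = 2·16·8.542·sin(180°/16) = 53.32 mm); the cube at (0, 1) does not reach this height (z outside [11.5, 18]); Combining (union): only the r=11.5 sphere at (-3.5, -1) is present, so the union is just that shape — boundary = 53.32 mm; the cube at (8.5, 0) does not reach this height (z outside [14, 22]); Combining (union): only the result so far is present, so the union is just that shape — boundary = 53.32 mm; (whole slice rotated 10° about Z — lengths, areas and connectivity unchanged). So its perimeter = 53.32 mm. Layer 117 is larger (129.12 vs 53.32 mm).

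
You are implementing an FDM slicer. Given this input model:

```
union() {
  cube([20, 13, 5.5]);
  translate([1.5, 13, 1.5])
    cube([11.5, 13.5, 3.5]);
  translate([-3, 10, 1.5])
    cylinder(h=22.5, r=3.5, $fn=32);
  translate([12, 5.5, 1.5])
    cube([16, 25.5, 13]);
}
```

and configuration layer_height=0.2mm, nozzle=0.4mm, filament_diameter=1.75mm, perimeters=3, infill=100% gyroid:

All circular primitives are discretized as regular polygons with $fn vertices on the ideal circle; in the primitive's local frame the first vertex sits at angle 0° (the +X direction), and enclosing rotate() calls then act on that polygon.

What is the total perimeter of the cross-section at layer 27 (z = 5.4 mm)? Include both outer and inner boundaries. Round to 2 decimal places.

132.67 mm

At z = 5.4 mm: the 20×13 cube contributes its full rectangle (perimeter 66.00 mm); the cube at (1.5, 13) is not intersected at this z (z outside [1.5, 5]); the cylinder at (-3, 10): section is a regular 32-gon, circumradius r=3.5 (perimeter = 2·32·3.500·sin(180°/32) = 21.96 mm); the cube at (12, 5.5) is present — its section is the full 16×25.5 rectangle (perimeter 83.00 mm); Combining (union): the regions partially overlap (shared area 61.18 mm²), so the edge portions inside another operand are dropped and the merged outline is re-measured after clipping — boundary = 132.67 mm. Overall, the cross-section is a single solid region. Total boundary length (outer) = 132.67 mm.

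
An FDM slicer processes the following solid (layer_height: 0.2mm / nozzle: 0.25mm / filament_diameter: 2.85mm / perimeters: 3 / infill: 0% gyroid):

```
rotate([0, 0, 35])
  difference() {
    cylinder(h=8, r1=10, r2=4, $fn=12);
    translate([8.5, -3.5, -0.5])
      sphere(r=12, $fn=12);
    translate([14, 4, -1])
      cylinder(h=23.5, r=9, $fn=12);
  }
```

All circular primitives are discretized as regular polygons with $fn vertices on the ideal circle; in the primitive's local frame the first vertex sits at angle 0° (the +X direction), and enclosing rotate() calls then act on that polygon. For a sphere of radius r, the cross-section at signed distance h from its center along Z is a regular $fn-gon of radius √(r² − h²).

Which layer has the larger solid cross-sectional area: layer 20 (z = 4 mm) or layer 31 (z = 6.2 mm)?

layer 20 (z = 4 mm)

Layer 20 (z = 4): the cone contributes a regular 12-gon of circumradius 7.000 (interpolated between r1=10 and r2=4 at t=0.500) (area = (12/2)·7.000²·sin(360°/12) = 147.00 mm²); the sphere at (8.5, -3.5): section is a regular 12-gon, circumradius = √(r²−h²) = √(12²−4.5²) = 11.124 (area = (12/2)·11.124²·sin(360°/12) = 371.25 mm²); the r=9 cylinder at (14, 4) gives a regular 12-gon of circumradius 9 (constant along its height) (area = (12/2)·9.000²·sin(360°/12) = 243.00 mm²); Taking the first minus the rest: starting from the cone (147.00 mm²), the r=12 sphere at (8.5, -3.5) partially overlaps it — only the 86.02 mm² overlap (of its 371.25 mm²) is removed, clipping the outline; the r=9 cylinder at (14, 4) misses the remaining region (no effect) — area = 60.98 mm²; (whole slice rotated 35° about Z — lengths, areas and connectivity unchanged). So its area = 60.98 mm². Layer 31 (z = 6.2): the cone contributes a regular 12-gon of circumradius 5.350 (interpolated between r1=10 and r2=4 at t=0.775) (area = (12/2)·5.350²·sin(360°/12) = 85.87 mm²); the r=12 sphere at (8.5, -3.5) slices to a regular 12-gon of circumradius 9.955 (√(r²−h²) with h=6.7 from center) (area = (12/2)·9.955²·sin(360°/12) = 297.33 mm²); the r=9 cylinder at (14, 4) contributes a regular 12-gon of circumradius 9 (area = (12/2)·9.000²·sin(360°/12) = 243.00 mm²); After the difference (first − rest): starting from the cone (85.87 mm²), the r=12 sphere at (8.5, -3.5) partially overlaps it — only the 43.44 mm² overlap (of its 297.33 mm²) is removed, clipping the outline; the r=9 cylinder at (14, 4) misses the remaining region (no effect) — area = 42.43 mm²; (whole slice rotated 35° about Z — lengths, areas and connectivity unchanged). So its area = 42.43 mm². Layer 20 is larger (60.98 vs 42.43 mm²).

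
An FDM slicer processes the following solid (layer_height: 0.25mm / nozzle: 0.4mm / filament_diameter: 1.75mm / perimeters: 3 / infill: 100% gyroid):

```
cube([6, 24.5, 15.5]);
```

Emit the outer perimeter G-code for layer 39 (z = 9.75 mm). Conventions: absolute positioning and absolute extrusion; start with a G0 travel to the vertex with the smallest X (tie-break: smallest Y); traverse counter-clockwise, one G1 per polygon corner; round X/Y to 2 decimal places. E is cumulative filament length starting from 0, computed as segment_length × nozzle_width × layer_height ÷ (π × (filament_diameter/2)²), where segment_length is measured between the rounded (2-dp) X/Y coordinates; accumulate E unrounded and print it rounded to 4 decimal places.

G0 X0.00 Y0.00 Z9.75
G1 X6.00 Y0.00 E0.2495
G1 X6.00 Y24.50 E1.2680
G1 X0.00 Y24.50 E1.5175
G1 X0.00 Y0.00 E2.5361

At z = 9.75 mm: the 6×24.5 cube contributes its full rectangle. The outline is a single polygon with 4 vertices. Extrusion per mm of travel: 0.4 × 0.25 / (π × 0.875²) = 0.041575. Accumulating E over each segment gives final E = 2.5361.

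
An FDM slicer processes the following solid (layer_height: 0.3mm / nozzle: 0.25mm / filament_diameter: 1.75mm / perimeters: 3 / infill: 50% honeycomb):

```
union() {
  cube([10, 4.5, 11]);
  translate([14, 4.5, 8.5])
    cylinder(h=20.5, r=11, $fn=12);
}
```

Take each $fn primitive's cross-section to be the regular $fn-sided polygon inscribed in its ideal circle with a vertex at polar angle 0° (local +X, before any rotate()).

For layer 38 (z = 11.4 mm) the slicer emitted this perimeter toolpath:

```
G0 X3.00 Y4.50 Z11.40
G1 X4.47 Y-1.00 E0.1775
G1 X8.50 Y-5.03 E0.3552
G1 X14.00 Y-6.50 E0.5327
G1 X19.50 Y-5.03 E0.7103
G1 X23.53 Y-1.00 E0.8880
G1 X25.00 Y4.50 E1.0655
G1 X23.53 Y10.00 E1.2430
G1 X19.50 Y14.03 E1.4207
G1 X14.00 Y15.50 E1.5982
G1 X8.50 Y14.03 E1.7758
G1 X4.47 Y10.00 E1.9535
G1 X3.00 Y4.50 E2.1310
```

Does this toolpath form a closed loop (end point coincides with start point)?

yes

Start point (G0): (3.00, 4.50). End point (last G1): the path returns to the start — closed.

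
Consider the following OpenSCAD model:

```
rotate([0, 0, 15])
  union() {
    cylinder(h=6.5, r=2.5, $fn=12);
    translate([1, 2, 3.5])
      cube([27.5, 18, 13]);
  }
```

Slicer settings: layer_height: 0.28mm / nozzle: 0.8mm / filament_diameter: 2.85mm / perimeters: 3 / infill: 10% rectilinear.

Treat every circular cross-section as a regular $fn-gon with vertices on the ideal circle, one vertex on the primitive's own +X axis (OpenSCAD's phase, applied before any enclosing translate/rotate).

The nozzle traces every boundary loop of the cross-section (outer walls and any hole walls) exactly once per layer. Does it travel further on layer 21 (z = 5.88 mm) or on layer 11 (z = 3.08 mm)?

layer 21 (z = 5.88 mm)

Layer 21 (z = 5.88): the cylinder: section is a regular 12-gon, circumradius r=2.5 (perimeter = 2·12·2.500·sin(180°/12) = 15.53 mm); the cube at (1, 2) (footprint 27.5×18) is included at this height (perimeter 91.00 mm); Merging all regions: the regions partially overlap (shared area 0.06 mm²), so the edge portions inside another operand are dropped and the merged outline is re-measured after clipping — boundary = 105.39 mm; (rotated 15° about Z; rotation is an isometry so areas/perimeters/island counts are preserved). So its perimeter = 105.39 mm. Layer 11 (z = 3.08): the cylinder: section is a regular 12-gon, circumradius r=2.5 (perimeter = 2·12·2.500·sin(180°/12) = 15.53 mm); the cube at (1, 2) does not reach this height (z outside [3.5, 16.5]); Taking the union: only the r=2.5 cylinder is present, so the union is just that shape — boundary = 15.53 mm; (rotated 15° about Z; rotation is an isometry so areas/perimeters/island counts are preserved). So its perimeter = 15.53 mm. Layer 21 is larger (105.39 vs 15.53 mm).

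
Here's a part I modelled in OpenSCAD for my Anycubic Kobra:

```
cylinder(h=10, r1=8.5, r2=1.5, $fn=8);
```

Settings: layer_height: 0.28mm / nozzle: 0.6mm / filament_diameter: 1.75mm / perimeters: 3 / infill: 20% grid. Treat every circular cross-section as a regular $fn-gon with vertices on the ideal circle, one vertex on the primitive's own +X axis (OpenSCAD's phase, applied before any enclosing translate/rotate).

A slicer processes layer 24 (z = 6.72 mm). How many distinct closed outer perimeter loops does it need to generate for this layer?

1

At z = 6.72 mm: the cone: at t=0.672 of its height the radius interpolates to r₁+(r₂−r₁)t = 3.796, giving a regular 8-gon of that circumradius. The result has 1 disconnected region.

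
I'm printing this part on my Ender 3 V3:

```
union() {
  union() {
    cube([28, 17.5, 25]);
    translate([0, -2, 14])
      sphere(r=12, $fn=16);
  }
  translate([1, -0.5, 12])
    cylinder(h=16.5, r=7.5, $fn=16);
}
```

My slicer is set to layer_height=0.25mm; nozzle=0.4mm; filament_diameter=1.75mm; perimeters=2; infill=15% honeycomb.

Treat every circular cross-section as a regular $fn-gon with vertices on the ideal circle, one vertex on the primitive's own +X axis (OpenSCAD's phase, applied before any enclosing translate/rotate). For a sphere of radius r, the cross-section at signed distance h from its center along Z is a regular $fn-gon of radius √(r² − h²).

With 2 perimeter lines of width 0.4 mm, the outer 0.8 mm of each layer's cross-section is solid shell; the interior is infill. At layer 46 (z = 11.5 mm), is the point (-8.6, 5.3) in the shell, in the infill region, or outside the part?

shell

At z = 11.5 mm: the cube (footprint 28×17.5) is included at this height; the r=12 sphere at (0, -2) contributes a regular 16-gon of circumradius √(12²−2.5²) = 11.737; Taking the union: the regions partially overlap (shared area 82.35 mm²), so overlapping operands fuse into one piece — 1 connected region; the cylinder at (1, -0.5) is not intersected at this z (z outside [12, 28.5]); Combining (union): only the result so far is present, so the union is just that shape — 1 connected region. Overall, the cross-section is a single solid region. The nearest boundary edge runs (-10.84, 2.49)→(-8.30, 6.30); distance from the point to it = 0.30 mm. The point is inside the cross-section, 0.30 mm from the nearest boundary — within the 0.8 mm shell band (2 × 0.4).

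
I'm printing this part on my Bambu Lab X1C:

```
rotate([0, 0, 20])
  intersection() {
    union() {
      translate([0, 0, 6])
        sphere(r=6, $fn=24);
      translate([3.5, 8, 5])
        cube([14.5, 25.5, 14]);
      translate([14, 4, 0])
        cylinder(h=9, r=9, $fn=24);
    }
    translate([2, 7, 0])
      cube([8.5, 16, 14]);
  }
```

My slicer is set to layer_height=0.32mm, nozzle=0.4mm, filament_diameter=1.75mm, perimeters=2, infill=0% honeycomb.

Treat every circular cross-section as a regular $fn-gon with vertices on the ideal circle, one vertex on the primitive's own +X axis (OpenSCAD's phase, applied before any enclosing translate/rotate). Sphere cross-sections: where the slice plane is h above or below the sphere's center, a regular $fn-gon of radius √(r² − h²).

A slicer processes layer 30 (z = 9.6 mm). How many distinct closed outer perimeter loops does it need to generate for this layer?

At z = 9.6 mm: the sphere: section is a regular 24-gon, circumradius = √(r²−h²) = √(6²−3.6²) = 4.800; the cube at (3.5, 8) is present — its section is the full 14.5×25.5 rectangle; the cylinder at (14, 4) is absent (z outside [0, 9]); Taking the union: the 2 present regions are separate (no shared area or edge), so areas and boundary lengths simply add and each stays a separate island — 2 connected regions; the cube at (2, 7) is present — its section is the full 8.5×16 rectangle; After intersecting: the 8.5×16 cube at (2, 7) partially overlaps that combined region; clipping to the common part keeps 105.00 mm² — 1 connected region; (whole slice rotated 20° about Z — lengths, areas and connectivity unchanged). The result has 1 disconnected region.

1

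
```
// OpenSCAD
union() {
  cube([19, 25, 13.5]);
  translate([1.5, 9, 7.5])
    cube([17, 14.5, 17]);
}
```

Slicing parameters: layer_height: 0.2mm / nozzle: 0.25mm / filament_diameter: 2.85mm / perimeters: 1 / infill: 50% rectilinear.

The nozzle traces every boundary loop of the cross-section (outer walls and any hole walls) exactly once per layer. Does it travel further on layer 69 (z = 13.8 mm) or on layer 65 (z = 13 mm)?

Layer 69 (z = 13.8): the cube is absent (z outside [0, 13.5]); the cube at (1.5, 9) (footprint 17×14.5) is included at this height (perimeter 63.00 mm); Taking the union: only the 17×14.5 cube at (1.5, 9) is present, so the union is just that shape — boundary = 63.00 mm. So its perimeter = 63.00 mm. Layer 65 (z = 13): the 19×25 cube contributes its full rectangle (perimeter 88.00 mm); the cube at (1.5, 9) is present — its section is the full 17×14.5 rectangle (perimeter 63.00 mm); Merging all regions: the 17×14.5 cube at (1.5, 9) lies entirely inside the 19×25 cube, so the union is just the 19×25 cube — boundary = 88.00 mm. So its perimeter = 88.00 mm. Layer 65 is larger (88.00 vs 63.00 mm).

layer 65 (z = 13 mm)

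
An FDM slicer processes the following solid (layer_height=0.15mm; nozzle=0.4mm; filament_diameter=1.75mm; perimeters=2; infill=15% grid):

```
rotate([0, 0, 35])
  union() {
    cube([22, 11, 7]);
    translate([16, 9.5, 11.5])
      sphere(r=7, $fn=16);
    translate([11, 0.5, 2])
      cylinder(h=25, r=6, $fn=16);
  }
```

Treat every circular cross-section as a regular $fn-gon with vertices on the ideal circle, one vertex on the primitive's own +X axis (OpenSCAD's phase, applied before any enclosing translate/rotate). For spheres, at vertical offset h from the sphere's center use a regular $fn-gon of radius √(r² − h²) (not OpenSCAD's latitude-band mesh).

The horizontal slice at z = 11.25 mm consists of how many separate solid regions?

1

At z = 11.25 mm: the cube is not intersected at this z (z outside [0, 7]); the sphere at (16, 9.5): section is a regular 16-gon, circumradius = √(r²−h²) = √(7²−0.25²) = 6.996; the cylinder at (11, 0.5): section is a regular 16-gon, circumradius r=6; Taking the union: the regions partially overlap (shared area 13.17 mm²), so overlapping operands fuse into one piece — 1 connected region; (rotated 35° about Z; rotation is an isometry so areas/perimeters/island counts are preserved). The result has 1 disconnected region.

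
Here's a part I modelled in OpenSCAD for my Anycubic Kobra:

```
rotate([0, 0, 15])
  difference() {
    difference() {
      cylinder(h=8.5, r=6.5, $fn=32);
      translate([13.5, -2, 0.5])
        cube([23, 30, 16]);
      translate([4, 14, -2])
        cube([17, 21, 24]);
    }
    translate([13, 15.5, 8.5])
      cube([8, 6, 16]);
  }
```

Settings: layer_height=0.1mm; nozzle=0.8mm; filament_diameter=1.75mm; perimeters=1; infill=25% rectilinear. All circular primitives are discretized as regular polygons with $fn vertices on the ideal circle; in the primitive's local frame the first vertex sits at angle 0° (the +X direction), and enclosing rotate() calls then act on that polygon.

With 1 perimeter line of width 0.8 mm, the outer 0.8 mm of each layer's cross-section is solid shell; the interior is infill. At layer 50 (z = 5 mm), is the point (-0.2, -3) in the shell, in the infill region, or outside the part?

infill

At z = 5 mm: the r=6.5 cylinder contributes a regular 32-gon of circumradius 6.5; the cube at (13.5, -2) (footprint 23×30) is included at this height; the 17×21 cube at (4, 14) contributes its full rectangle; Taking the first minus the rest: starting from the r=6.5 cylinder, the 23×30 cube at (13.5, -2) misses the remaining region (no effect); the 17×21 cube at (4, 14) misses the remaining region (no effect) — 1 connected region; the cube at (13, 15.5) is not intersected at this z (z outside [8.5, 24.5]); After the difference (first − rest): none of the subtracted shapes is present at this height, so that combined region is unchanged — 1 connected region; (rotated 15° about Z; rotation is an isometry so areas/perimeters/island counts are preserved). Overall, the cross-section is a single solid region. Undo the 15° rotation: the query point maps to (-0.970, -2.846) in the un-rotated model frame. The nearest boundary edge runs (-1.27, -6.38)→(-2.49, -6.01); distance from the point to it = 3.46 mm. The point is inside the cross-section and 3.46 mm from the nearest boundary — more than the 0.8 mm shell width (1 × 0.8), so it's in the infill interior.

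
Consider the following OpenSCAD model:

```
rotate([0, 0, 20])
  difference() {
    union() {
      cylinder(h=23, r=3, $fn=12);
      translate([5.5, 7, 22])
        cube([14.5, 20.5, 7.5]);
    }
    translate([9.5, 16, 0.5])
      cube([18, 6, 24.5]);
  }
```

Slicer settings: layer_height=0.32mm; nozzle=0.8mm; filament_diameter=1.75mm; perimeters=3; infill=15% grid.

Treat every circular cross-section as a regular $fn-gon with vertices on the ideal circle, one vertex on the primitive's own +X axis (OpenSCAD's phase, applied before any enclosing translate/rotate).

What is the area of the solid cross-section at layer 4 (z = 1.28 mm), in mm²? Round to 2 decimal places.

27.00 mm²

At z = 1.28 mm: the cylinder: section is a regular 12-gon, circumradius r=3 (area = (12/2)·3.000²·sin(360°/12) = 27.00 mm²); the cube at (5.5, 7) does not reach this height (z outside [22, 29.5]); Taking the union: only the r=3 cylinder is present, so the union is just that shape — area = 27.00 mm²; the cube at (9.5, 16) (footprint 18×6) is included at this height (area 108.00 mm²); Taking the first minus the rest: starting from that combined region (27.00 mm²), the 18×6 cube at (9.5, 16) misses the remaining region (no effect) — area = 27.00 mm²; (whole slice rotated 20° about Z — lengths, areas and connectivity unchanged). Overall, the cross-section is a single solid region. Net area = 27.00 mm².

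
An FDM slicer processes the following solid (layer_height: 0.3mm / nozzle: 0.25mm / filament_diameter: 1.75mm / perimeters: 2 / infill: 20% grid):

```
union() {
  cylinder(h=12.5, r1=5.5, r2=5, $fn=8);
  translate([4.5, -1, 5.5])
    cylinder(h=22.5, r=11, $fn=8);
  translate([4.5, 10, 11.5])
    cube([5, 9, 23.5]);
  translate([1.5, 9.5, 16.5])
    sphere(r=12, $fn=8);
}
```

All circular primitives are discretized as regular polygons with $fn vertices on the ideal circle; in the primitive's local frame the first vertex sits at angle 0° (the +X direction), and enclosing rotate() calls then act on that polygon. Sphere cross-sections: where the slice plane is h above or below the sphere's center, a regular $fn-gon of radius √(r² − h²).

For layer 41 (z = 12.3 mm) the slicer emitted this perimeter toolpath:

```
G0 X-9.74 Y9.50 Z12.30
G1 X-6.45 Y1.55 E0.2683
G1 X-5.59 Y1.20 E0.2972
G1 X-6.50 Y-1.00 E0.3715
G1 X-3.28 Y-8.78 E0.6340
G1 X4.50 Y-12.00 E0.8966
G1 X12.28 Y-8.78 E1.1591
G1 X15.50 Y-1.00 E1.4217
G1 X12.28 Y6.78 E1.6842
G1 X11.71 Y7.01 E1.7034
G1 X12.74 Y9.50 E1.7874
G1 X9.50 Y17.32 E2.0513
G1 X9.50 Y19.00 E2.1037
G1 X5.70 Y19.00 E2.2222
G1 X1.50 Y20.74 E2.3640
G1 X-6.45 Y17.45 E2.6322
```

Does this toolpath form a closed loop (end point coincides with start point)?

no

Start point (G0): (-9.74, 9.50). End point (last G1): the path does not return to the start — open.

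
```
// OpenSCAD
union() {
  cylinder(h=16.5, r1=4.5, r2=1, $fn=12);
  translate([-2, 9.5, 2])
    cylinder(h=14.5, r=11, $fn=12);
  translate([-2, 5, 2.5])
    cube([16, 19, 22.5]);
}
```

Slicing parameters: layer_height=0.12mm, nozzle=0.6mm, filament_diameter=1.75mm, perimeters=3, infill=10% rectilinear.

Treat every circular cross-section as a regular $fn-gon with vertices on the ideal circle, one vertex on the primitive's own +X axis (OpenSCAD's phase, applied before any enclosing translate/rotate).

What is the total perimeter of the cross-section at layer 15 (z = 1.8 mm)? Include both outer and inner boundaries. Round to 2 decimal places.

At z = 1.8 mm: the cone contributes a regular 12-gon of circumradius 4.118 (interpolated between r1=4.5 and r2=1 at t=0.109) (perimeter = 2·12·4.118·sin(180°/12) = 25.58 mm); the cylinder at (-2, 9.5) is absent (z outside [2, 16.5]); the cube at (-2, 5) is absent (z outside [2.5, 25]); Combining (union): only the cone is present, so the union is just that shape — boundary = 25.58 mm. Overall, the cross-section is a single solid region. Total boundary length (outer) = 25.58 mm.

25.58 mm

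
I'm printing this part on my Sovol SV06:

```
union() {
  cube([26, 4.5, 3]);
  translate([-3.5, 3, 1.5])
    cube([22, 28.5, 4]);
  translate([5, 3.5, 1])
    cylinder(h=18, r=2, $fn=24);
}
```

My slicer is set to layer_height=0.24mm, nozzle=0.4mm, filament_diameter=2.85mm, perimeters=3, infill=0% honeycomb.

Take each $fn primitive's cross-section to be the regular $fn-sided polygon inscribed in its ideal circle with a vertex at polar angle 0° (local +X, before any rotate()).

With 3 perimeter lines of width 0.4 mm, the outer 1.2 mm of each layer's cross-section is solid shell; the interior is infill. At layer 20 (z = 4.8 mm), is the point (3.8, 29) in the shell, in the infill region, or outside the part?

infill

At z = 4.8 mm: the cube does not reach this height (z outside [0, 3]); the cube at (-3.5, 3) is present — its section is the full 22×28.5 rectangle; the r=2 cylinder at (5, 3.5) gives a regular 24-gon of circumradius 2 (constant along its height); Taking the union: the regions partially overlap (shared area 8.18 mm²), so overlapping operands fuse into one piece — 1 connected region. Overall, the cross-section is a single solid region. The nearest boundary edge runs (-3.50, 31.50)→(18.50, 31.50); distance from the point to it = 2.50 mm. The point is inside the cross-section and 2.50 mm from the nearest boundary — more than the 1.2 mm shell width (3 × 0.4), so it's in the infill interior.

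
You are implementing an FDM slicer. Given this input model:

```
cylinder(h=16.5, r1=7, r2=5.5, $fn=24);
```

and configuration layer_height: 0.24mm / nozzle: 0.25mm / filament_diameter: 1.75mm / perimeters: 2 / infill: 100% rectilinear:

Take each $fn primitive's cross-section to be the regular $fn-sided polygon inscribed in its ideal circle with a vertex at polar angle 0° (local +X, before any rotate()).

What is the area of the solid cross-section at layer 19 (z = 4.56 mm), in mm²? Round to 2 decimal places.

134.69 mm²

At z = 4.56 mm: the cone contributes a regular 24-gon of circumradius 6.585 (interpolated between r1=7 and r2=5.5 at t=0.276) (area = (24/2)·6.585²·sin(360°/24) = 134.69 mm²). Overall, the cross-section is a single solid region. Net area = 134.69 mm².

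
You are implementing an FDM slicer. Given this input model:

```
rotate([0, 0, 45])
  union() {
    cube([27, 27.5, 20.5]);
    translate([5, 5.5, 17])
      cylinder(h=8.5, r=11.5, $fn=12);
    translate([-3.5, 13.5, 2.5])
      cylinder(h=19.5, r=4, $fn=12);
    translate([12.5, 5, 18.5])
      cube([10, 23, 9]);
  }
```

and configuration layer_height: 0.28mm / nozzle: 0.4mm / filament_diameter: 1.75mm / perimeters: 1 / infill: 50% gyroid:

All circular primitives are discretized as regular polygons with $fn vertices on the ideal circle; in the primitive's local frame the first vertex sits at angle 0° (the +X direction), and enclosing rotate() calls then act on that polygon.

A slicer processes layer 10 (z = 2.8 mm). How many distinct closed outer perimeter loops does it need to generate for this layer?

1

At z = 2.8 mm: the cube (footprint 27×27.5) is included at this height; the cylinder at (5, 5.5) is not intersected at this z (z outside [17, 25.5]); the r=4 cylinder at (-3.5, 13.5) contributes a regular 12-gon of circumradius 4; the cube at (12.5, 5) does not reach this height (z outside [18.5, 27.5]); Combining (union): the regions partially overlap (shared area 0.93 mm²), so overlapping operands fuse into one piece — 1 connected region; (whole slice rotated 45° about Z — lengths, areas and connectivity unchanged). The result has 1 disconnected region.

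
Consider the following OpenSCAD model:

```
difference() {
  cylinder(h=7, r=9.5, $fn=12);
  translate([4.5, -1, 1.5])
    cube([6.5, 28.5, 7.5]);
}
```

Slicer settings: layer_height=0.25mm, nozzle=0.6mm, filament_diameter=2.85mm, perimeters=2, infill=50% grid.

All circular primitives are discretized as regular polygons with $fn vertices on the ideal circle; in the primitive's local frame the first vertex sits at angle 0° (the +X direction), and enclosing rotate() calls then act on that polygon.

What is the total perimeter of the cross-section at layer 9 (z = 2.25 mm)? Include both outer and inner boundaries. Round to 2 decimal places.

61.91 mm

At z = 2.25 mm: the r=9.5 cylinder contributes a regular 12-gon of circumradius 9.5 (perimeter = 2·12·9.500·sin(180°/12) = 59.01 mm); the cube at (4.5, -1) (footprint 6.5×28.5) is included at this height (perimeter 70.00 mm); Subtracting the remaining from the first: starting from the r=9.5 cylinder, the 6.5×28.5 cube at (4.5, -1) partially overlaps it — only the 32.52 mm² overlap (of its 185.25 mm²) is removed, clipping the outline — boundary = 61.91 mm. Overall, the cross-section is a single solid region. Total boundary length (outer) = 61.91 mm.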